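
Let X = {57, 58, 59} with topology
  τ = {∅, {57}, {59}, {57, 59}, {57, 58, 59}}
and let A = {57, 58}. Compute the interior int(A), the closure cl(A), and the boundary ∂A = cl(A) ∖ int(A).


int(A) = {57}, cl(A) = {57, 58}, ∂A = {58}.

Closed sets in (X, τ) are complements of opens:
  closed(X, τ) = {∅, {58}, {57, 58}, {58, 59}, {57, 58, 59}}.
int(A) = ⋃ {U ∈ τ : U ⊆ A}. Opens contained in A: ∅, {57}.
Taking the union of these: int(A) = {57}.
cl(A) = ⋂ {C closed : A ⊆ C}. Closed sets containing A: {57, 58}, {57, 58, 59}.
Intersecting these: cl(A) = {57, 58}.
∂A = cl(A) ∖ int(A) = {57, 58} ∖ {57} = {58}.


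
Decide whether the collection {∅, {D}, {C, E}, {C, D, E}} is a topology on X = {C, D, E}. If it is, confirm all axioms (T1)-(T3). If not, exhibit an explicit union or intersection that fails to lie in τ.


τ IS a topology on X.

Axiom (T1): ∅ ∈ τ? Yes; X ∈ τ? Yes.
Axiom (T2/T3): check pairwise unions and intersections of members of τ.
All pairwise intersections and unions checked — each lies in τ. Therefore τ satisfies (T1), (T2), (T3): it IS a topology on X.


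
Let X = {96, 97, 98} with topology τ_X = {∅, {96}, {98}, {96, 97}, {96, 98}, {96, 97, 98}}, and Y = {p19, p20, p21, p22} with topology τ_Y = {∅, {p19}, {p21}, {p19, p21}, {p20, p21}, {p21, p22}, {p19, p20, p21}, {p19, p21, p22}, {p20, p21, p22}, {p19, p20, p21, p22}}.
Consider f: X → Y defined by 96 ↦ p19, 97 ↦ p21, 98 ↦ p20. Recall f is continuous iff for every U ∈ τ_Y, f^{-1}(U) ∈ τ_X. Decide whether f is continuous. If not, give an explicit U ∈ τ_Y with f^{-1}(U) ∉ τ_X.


f is NOT continuous.

Compute f^{-1}(U) for each U ∈ τ_Y:
  U = ∅: f^{-1}(U) = ∅ ∈ τ_X ✓.
  U = {p19}: f^{-1}(U) = {96} ∈ τ_X ✓.
  U = {p21}: f^{-1}(U) = {97} ∉ τ_X ✗.
  U = {p19, p21}: f^{-1}(U) = {96, 97} ∈ τ_X ✓.
  U = {p20, p21}: f^{-1}(U) = {97, 98} ∉ τ_X ✗.
  U = {p21, p22}: f^{-1}(U) = {97} ∉ τ_X ✗.
  U = {p19, p20, p21}: f^{-1}(U) = {96, 97, 98} ∈ τ_X ✓.
  U = {p19, p21, p22}: f^{-1}(U) = {96, 97} ∈ τ_X ✓.
  U = {p20, p21, p22}: f^{-1}(U) = {97, 98} ∉ τ_X ✗.
  U = {p19, p20, p21, p22}: f^{-1}(U) = {96, 97, 98} ∈ τ_X ✓.
Found U = {p21} with f^{-1}(U) = {97} not in τ_X. Therefore f is NOT continuous.


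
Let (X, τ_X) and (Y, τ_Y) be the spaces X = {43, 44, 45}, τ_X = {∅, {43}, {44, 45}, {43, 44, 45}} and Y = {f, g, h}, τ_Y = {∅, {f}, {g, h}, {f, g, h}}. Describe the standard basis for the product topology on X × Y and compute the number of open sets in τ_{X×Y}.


Basis B = {∅ × ∅, {43} × {f}, {43} × {g, h}, {44, 45} × {f}, {43} × {f, g, h}, {43, 44, 45} × {f}, {44, 45} × {g, h}, {43, 44, 45} × {g, h}, {44, 45} × {f, g, h}, {43, 44, 45} × {f, g, h}}; |τ_{X×Y}| = 16.

Enumerate products U × V with U ∈ τ_X, V ∈ τ_Y (deduplicated):
  ∅ × ∅ = {} (∅)
  {43} × {f} = {(43,f)}
  {43} × {g, h} = {(43,g), (43,h)}
  {44, 45} × {f} = {(44,f), (45,f)}
  {43} × {f, g, h} = {(43,f), (43,g), (43,h)}
  {43, 44, 45} × {f} = {(43,f), (44,f), (45,f)}
  {44, 45} × {g, h} = {(44,g), (44,h), (45,g), (45,h)}
  {43, 44, 45} × {g, h} = {(43,g), (43,h), (44,g), (44,h), (45,g), (45,h)}
  {44, 45} × {f, g, h} = {(44,f), (44,g), (44,h), (45,f), (45,g), (45,h)}
  {43, 44, 45} × {f, g, h} = {(43,f), (43,g), (43,h), (44,f), (44,g), (44,h), (45,f), (45,g), (45,h)}
These 10 distinct sets form the basis B.
Close under arbitrary unions to get τ_{X×Y}; counting gives |τ_{X×Y}| = 16.


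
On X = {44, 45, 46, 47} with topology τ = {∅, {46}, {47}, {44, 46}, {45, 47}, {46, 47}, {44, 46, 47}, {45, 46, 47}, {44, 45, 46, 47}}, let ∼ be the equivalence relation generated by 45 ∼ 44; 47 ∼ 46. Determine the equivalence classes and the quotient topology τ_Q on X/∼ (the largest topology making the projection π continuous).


X/∼ = {[44=45], [46=47]}; |τ_Q| = 3.

Equivalence classes: [44=45], [46=47].
Quotient map π: X → X/∼ sends 44 ↦ [44=45], 45 ↦ [44=45], 46 ↦ [46=47], 47 ↦ [46=47].
For each subset V ⊆ X/∼, compute π^{-1}(V) ⊆ X and check whether π^{-1}(V) ∈ τ. V is open in τ_Q iff π^{-1}(V) ∈ τ.
  V = {}: π^{-1}(V) = ∅ ∈ τ ✓.
  V = {[44=45]}: π^{-1}(V) = {44, 45} ∉ τ ✗.
  V = {[46=47]}: π^{-1}(V) = {46, 47} ∈ τ ✓.
  V = {[44=45], [46=47]}: π^{-1}(V) = {44, 45, 46, 47} ∈ τ ✓.
Open sets in the quotient: τ_Q = {{}, {[46=47]}, {[44=45], [46=47]}} (3 elements).


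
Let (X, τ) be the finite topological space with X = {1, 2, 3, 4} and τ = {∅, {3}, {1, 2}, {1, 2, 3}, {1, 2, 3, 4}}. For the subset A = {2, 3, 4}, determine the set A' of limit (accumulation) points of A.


A' = {1, 4}

For each x ∈ X, list the open sets U ∈ τ with x ∈ U, then check whether U ∩ (A ∖ {x}) ≠ ∅ for every such U.
  x = 1: opens ∋ x are {1, 2}, {1, 2, 3}, {1, 2, 3, 4}; each meets A ∖ {1}, so x IS a limit point.
  x = 2: open {1, 2} ∋ x has {1, 2} ∩ (A ∖ {2}) = ∅, so x is NOT a limit point.
  x = 3: open {3} ∋ x has {3} ∩ (A ∖ {3}) = ∅, so x is NOT a limit point.
  x = 4: opens ∋ x are {1, 2, 3, 4}; each meets A ∖ {4}, so x IS a limit point.
Collecting: A' = {1, 4}.


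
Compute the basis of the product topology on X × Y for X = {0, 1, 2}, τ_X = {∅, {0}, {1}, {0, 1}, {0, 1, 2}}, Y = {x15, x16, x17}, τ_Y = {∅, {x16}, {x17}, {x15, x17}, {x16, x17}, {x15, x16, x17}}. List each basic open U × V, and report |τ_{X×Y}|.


Basis B = {∅ × ∅, {0} × {x16}, {0} × {x17}, {1} × {x16}, {1} × {x17}, {0} × {x15, x17}, {0} × {x16, x17}, {0, 1} × {x16}, {0, 1} × {x17}, {1} × {x15, x17}, {1} × {x16, x17}, {0} × {x15, x16, x17}, {0, 1, 2} × {x16}, {0, 1, 2} × {x17}, {1} × {x15, x16, x17}, {0, 1} × {x15, x17}, {0, 1} × {x16, x17}, {0, 1} × {x15, x16, x17}, {0, 1, 2} × {x15, x17}, {0, 1, 2} × {x16, x17}, {0, 1, 2} × {x15, x16, x17}}; |τ_{X×Y}| = 70.

Enumerate products U × V with U ∈ τ_X, V ∈ τ_Y (deduplicated):
  ∅ × ∅ = {} (∅)
  {0} × {x16} = {(0,x16)}
  {0} × {x17} = {(0,x17)}
  {1} × {x16} = {(1,x16)}
  {1} × {x17} = {(1,x17)}
  {0} × {x15, x17} = {(0,x15), (0,x17)}
  {0} × {x16, x17} = {(0,x16), (0,x17)}
  {0, 1} × {x16} = {(0,x16), (1,x16)}
  {0, 1} × {x17} = {(0,x17), (1,x17)}
  {1} × {x15, x17} = {(1,x15), (1,x17)}
  {1} × {x16, x17} = {(1,x16), (1,x17)}
  {0} × {x15, x16, x17} = {(0,x15), (0,x16), (0,x17)}
  {0, 1, 2} × {x16} = {(0,x16), (1,x16), (2,x16)}
  {0, 1, 2} × {x17} = {(0,x17), (1,x17), (2,x17)}
  {1} × {x15, x16, x17} = {(1,x15), (1,x16), (1,x17)}
  {0, 1} × {x15, x17} = {(0,x15), (0,x17), (1,x15), (1,x17)}
  {0, 1} × {x16, x17} = {(0,x16), (0,x17), (1,x16), (1,x17)}
  {0, 1} × {x15, x16, x17} = {(0,x15), (0,x16), (0,x17), (1,x15), (1,x16), (1,x17)}
  {0, 1, 2} × {x15, x17} = {(0,x15), (0,x17), (1,x15), (1,x17), (2,x15), (2,x17)}
  {0, 1, 2} × {x16, x17} = {(0,x16), (0,x17), (1,x16), (1,x17), (2,x16), (2,x17)}
  {0, 1, 2} × {x15, x16, x17} = {(0,x15), (0,x16), (0,x17), (1,x15), (1,x16), (1,x17), (2,x15), (2,x16), (2,x17)}
These 21 distinct sets form the basis B.
Close under arbitrary unions to get τ_{X×Y}; counting gives |τ_{X×Y}| = 70.


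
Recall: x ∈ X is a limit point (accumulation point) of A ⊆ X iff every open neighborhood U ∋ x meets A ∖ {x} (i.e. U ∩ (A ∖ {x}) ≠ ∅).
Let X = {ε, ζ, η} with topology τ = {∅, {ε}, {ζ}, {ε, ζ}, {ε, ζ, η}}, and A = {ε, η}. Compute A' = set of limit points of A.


A' = {η}

For each x ∈ X, list the open sets U ∈ τ with x ∈ U, then check whether U ∩ (A ∖ {x}) ≠ ∅ for every such U.
  x = ε: open {ε} ∋ x has {ε} ∩ (A ∖ {ε}) = ∅, so x is NOT a limit point.
  x = ζ: open {ζ} ∋ x has {ζ} ∩ (A ∖ {ζ}) = ∅, so x is NOT a limit point.
  x = η: opens ∋ x are {ε, ζ, η}; each meets A ∖ {η}, so x IS a limit point.
Collecting: A' = {η}.


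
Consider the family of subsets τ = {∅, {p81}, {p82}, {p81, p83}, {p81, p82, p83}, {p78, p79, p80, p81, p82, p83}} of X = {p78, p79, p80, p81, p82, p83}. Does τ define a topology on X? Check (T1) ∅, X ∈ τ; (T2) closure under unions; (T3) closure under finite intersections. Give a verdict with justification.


τ is NOT a topology on X.

Axiom (T1): ∅ ∈ τ? Yes; X ∈ τ? Yes.
Axiom (T2/T3): check pairwise unions and intersections of members of τ.
Counterexample for (T2): {p81} ∪ {p82} = {p81, p82} ∉ τ. Therefore τ is NOT a topology.


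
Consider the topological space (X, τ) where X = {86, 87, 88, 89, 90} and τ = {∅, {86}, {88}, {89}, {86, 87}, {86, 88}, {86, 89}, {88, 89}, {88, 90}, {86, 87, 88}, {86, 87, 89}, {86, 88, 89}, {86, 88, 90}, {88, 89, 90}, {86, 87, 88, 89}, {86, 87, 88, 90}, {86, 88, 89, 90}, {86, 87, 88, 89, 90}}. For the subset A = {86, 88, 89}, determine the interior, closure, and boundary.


int(A) = {86, 88, 89}, cl(A) = {86, 87, 88, 89, 90}, ∂A = {87, 90}.

Closed sets in (X, τ) are complements of opens:
  closed(X, τ) = {∅, {87}, {89}, {90}, {86, 87}, {87, 89}, {87, 90}, {88, 90}, {89, 90}, {86, 87, 89}, {86, 87, 90}, {87, 88, 90}, {87, 89, 90}, {88, 89, 90}, {86, 87, 88, 90}, {86, 87, 89, 90}, {87, 88, 89, 90}, {86, 87, 88, 89, 90}}.
int(A) = ⋃ {U ∈ τ : U ⊆ A}. Opens contained in A: ∅, {86}, {88}, {89}, {86, 88}, {86, 89}, {88, 89}, {86, 88, 89}.
Taking the union of these: int(A) = {86, 88, 89}.
cl(A) = ⋂ {C closed : A ⊆ C}. Closed sets containing A: {86, 87, 88, 89, 90}.
Intersecting these: cl(A) = {86, 87, 88, 89, 90}.
∂A = cl(A) ∖ int(A) = {86, 87, 88, 89, 90} ∖ {86, 88, 89} = {87, 90}.


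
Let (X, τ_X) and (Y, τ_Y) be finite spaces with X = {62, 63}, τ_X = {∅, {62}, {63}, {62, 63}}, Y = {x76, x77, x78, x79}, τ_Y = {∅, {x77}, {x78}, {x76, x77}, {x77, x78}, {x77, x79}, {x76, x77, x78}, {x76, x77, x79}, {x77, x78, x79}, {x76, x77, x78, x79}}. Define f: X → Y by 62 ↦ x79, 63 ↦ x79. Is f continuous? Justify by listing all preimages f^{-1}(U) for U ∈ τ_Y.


f IS continuous.

Compute f^{-1}(U) for each U ∈ τ_Y:
  U = ∅: f^{-1}(U) = ∅ ∈ τ_X ✓.
  U = {x77}: f^{-1}(U) = ∅ ∈ τ_X ✓.
  U = {x78}: f^{-1}(U) = ∅ ∈ τ_X ✓.
  U = {x76, x77}: f^{-1}(U) = ∅ ∈ τ_X ✓.
  U = {x77, x78}: f^{-1}(U) = ∅ ∈ τ_X ✓.
  U = {x77, x79}: f^{-1}(U) = {62, 63} ∈ τ_X ✓.
  U = {x76, x77, x78}: f^{-1}(U) = ∅ ∈ τ_X ✓.
  U = {x76, x77, x79}: f^{-1}(U) = {62, 63} ∈ τ_X ✓.
  U = {x77, x78, x79}: f^{-1}(U) = {62, 63} ∈ τ_X ✓.
  U = {x76, x77, x78, x79}: f^{-1}(U) = {62, 63} ∈ τ_X ✓.
Every preimage lies in τ_X, so f IS continuous.


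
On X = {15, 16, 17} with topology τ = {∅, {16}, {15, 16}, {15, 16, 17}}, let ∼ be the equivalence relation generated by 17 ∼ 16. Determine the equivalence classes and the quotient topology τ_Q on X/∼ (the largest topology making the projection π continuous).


X/∼ = {[15], [16=17]}; |τ_Q| = 2.

Equivalence classes: [15], [16=17].
Quotient map π: X → X/∼ sends 15 ↦ [15], 16 ↦ [16=17], 17 ↦ [16=17].
For each subset V ⊆ X/∼, compute π^{-1}(V) ⊆ X and check whether π^{-1}(V) ∈ τ. V is open in τ_Q iff π^{-1}(V) ∈ τ.
  V = {}: π^{-1}(V) = ∅ ∈ τ ✓.
  V = {[15]}: π^{-1}(V) = {15} ∉ τ ✗.
  V = {[16=17]}: π^{-1}(V) = {16, 17} ∉ τ ✗.
  V = {[15], [16=17]}: π^{-1}(V) = {15, 16, 17} ∈ τ ✓.
Open sets in the quotient: τ_Q = {{}, {[15], [16=17]}} (2 elements).


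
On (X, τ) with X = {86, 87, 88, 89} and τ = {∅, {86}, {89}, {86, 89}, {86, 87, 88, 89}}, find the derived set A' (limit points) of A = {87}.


A' = {88}

For each x ∈ X, list the open sets U ∈ τ with x ∈ U, then check whether U ∩ (A ∖ {x}) ≠ ∅ for every such U.
  x = 86: open {86} ∋ x has {86} ∩ (A ∖ {86}) = ∅, so x is NOT a limit point.
  x = 87: open {86, 87, 88, 89} ∋ x has {86, 87, 88, 89} ∩ (A ∖ {87}) = ∅, so x is NOT a limit point.
  x = 88: opens ∋ x are {86, 87, 88, 89}; each meets A ∖ {88}, so x IS a limit point.
  x = 89: open {89} ∋ x has {89} ∩ (A ∖ {89}) = ∅, so x is NOT a limit point.
Collecting: A' = {88}.


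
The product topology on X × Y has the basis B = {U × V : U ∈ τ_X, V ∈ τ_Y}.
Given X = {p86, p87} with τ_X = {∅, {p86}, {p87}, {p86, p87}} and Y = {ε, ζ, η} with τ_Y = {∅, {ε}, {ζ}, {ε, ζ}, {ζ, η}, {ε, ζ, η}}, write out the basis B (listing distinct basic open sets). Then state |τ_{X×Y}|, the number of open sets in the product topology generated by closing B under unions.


Basis B = {∅ × ∅, {p86} × {ε}, {p86} × {ζ}, {p87} × {ε}, {p87} × {ζ}, {p86} × {ε, ζ}, {p86, p87} × {ε}, {p86} × {ζ, η}, {p86, p87} × {ζ}, {p87} × {ε, ζ}, {p87} × {ζ, η}, {p86} × {ε, ζ, η}, {p87} × {ε, ζ, η}, {p86, p87} × {ε, ζ}, {p86, p87} × {ζ, η}, {p86, p87} × {ε, ζ, η}}; |τ_{X×Y}| = 36.

Enumerate products U × V with U ∈ τ_X, V ∈ τ_Y (deduplicated):
  ∅ × ∅ = {} (∅)
  {p86} × {ε} = {(p86,ε)}
  {p86} × {ζ} = {(p86,ζ)}
  {p87} × {ε} = {(p87,ε)}
  {p87} × {ζ} = {(p87,ζ)}
  {p86} × {ε, ζ} = {(p86,ε), (p86,ζ)}
  {p86, p87} × {ε} = {(p86,ε), (p87,ε)}
  {p86} × {ζ, η} = {(p86,ζ), (p86,η)}
  {p86, p87} × {ζ} = {(p86,ζ), (p87,ζ)}
  {p87} × {ε, ζ} = {(p87,ε), (p87,ζ)}
  {p87} × {ζ, η} = {(p87,ζ), (p87,η)}
  {p86} × {ε, ζ, η} = {(p86,ε), (p86,ζ), (p86,η)}
  {p87} × {ε, ζ, η} = {(p87,ε), (p87,ζ), (p87,η)}
  {p86, p87} × {ε, ζ} = {(p86,ε), (p86,ζ), (p87,ε), (p87,ζ)}
  {p86, p87} × {ζ, η} = {(p86,ζ), (p86,η), (p87,ζ), (p87,η)}
  {p86, p87} × {ε, ζ, η} = {(p86,ε), (p86,ζ), (p86,η), (p87,ε), (p87,ζ), (p87,η)}
These 16 distinct sets form the basis B.
Close under arbitrary unions to get τ_{X×Y}; counting gives |τ_{X×Y}| = 36.


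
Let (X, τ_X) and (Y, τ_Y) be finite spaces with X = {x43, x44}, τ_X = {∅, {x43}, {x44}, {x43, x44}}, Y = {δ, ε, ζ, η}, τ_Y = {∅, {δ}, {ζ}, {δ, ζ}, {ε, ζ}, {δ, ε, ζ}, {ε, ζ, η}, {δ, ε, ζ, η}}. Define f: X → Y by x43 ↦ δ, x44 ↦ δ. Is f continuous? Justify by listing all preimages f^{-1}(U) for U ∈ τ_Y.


f IS continuous.

Compute f^{-1}(U) for each U ∈ τ_Y:
  U = ∅: f^{-1}(U) = ∅ ∈ τ_X ✓.
  U = {δ}: f^{-1}(U) = {x43, x44} ∈ τ_X ✓.
  U = {ζ}: f^{-1}(U) = ∅ ∈ τ_X ✓.
  U = {δ, ζ}: f^{-1}(U) = {x43, x44} ∈ τ_X ✓.
  U = {ε, ζ}: f^{-1}(U) = ∅ ∈ τ_X ✓.
  U = {δ, ε, ζ}: f^{-1}(U) = {x43, x44} ∈ τ_X ✓.
  U = {ε, ζ, η}: f^{-1}(U) = ∅ ∈ τ_X ✓.
  U = {δ, ε, ζ, η}: f^{-1}(U) = {x43, x44} ∈ τ_X ✓.
Every preimage lies in τ_X, so f IS continuous.


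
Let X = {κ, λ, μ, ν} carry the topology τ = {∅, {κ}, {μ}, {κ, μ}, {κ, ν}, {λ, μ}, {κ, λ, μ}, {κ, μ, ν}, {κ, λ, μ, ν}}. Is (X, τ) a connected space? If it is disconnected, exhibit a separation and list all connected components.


(X, τ) is disconnected; components = [{κ, ν}, {λ, μ}].

Find clopen sets (U ∈ τ with X ∖ U ∈ τ):
  U = ∅, X ∖ U = {κ, λ, μ, ν} — both open, so U is clopen.
  U = {κ, ν}, X ∖ U = {λ, μ} — both open, so U is clopen.
  U = {λ, μ}, X ∖ U = {κ, ν} — both open, so U is clopen.
  U = {κ, λ, μ, ν}, X ∖ U = ∅ — both open, so U is clopen.
Nontrivial clopen(s) exist: e.g. {κ, ν}. So (X, τ) is disconnected.
Compute connected components by grouping points that agree on all clopens:
  component: {κ, ν}
  component: {λ, μ}


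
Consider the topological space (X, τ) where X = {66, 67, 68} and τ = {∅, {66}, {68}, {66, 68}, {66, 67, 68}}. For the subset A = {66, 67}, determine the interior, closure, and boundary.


int(A) = {66}, cl(A) = {66, 67}, ∂A = {67}.

Closed sets in (X, τ) are complements of opens:
  closed(X, τ) = {∅, {67}, {66, 67}, {67, 68}, {66, 67, 68}}.
int(A) = ⋃ {U ∈ τ : U ⊆ A}. Opens contained in A: ∅, {66}.
Taking the union of these: int(A) = {66}.
cl(A) = ⋂ {C closed : A ⊆ C}. Closed sets containing A: {66, 67}, {66, 67, 68}.
Intersecting these: cl(A) = {66, 67}.
∂A = cl(A) ∖ int(A) = {66, 67} ∖ {66} = {67}.


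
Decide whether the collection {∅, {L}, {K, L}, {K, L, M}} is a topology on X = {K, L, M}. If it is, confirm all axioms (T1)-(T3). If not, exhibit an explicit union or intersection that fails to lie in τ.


τ IS a topology on X.

Axiom (T1): ∅ ∈ τ? Yes; X ∈ τ? Yes.
Axiom (T2/T3): check pairwise unions and intersections of members of τ.
All pairwise intersections and unions checked — each lies in τ. Therefore τ satisfies (T1), (T2), (T3): it IS a topology on X.


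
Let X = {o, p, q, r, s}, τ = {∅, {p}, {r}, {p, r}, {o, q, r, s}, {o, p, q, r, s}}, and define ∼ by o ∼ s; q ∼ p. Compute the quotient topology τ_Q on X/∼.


X/∼ = {[o=s], [p=q], [r]}; |τ_Q| = 3.

Equivalence classes: [o=s], [p=q], [r].
Quotient map π: X → X/∼ sends o ↦ [o=s], p ↦ [p=q], q ↦ [p=q], r ↦ [r], s ↦ [o=s].
For each subset V ⊆ X/∼, compute π^{-1}(V) ⊆ X and check whether π^{-1}(V) ∈ τ. V is open in τ_Q iff π^{-1}(V) ∈ τ.
  V = {}: π^{-1}(V) = ∅ ∈ τ ✓.
  V = {[o=s]}: π^{-1}(V) = {o, s} ∉ τ ✗.
  V = {[p=q]}: π^{-1}(V) = {p, q} ∉ τ ✗.
  V = {[o=s], [p=q]}: π^{-1}(V) = {o, p, q, s} ∉ τ ✗.
  V = {[r]}: π^{-1}(V) = {r} ∈ τ ✓.
  V = {[o=s], [r]}: π^{-1}(V) = {o, r, s} ∉ τ ✗.
  V = {[p=q], [r]}: π^{-1}(V) = {p, q, r} ∉ τ ✗.
  V = {[o=s], [p=q], [r]}: π^{-1}(V) = {o, p, q, r, s} ∈ τ ✓.
Open sets in the quotient: τ_Q = {{}, {[r]}, {[o=s], [p=q], [r]}} (3 elements).


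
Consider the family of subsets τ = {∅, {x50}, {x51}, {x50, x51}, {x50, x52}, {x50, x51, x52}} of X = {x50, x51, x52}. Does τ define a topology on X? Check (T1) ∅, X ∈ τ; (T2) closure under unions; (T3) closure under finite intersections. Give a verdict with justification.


τ IS a topology on X.

Axiom (T1): ∅ ∈ τ? Yes; X ∈ τ? Yes.
Axiom (T2/T3): check pairwise unions and intersections of members of τ.
All pairwise intersections and unions checked — each lies in τ. Therefore τ satisfies (T1), (T2), (T3): it IS a topology on X.


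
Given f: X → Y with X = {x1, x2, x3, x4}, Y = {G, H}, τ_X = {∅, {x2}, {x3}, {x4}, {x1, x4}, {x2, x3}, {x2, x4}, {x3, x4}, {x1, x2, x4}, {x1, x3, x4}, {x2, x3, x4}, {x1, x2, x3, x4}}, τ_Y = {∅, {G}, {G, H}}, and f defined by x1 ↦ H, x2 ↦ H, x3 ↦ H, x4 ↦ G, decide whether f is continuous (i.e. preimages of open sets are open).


f IS continuous.

Compute f^{-1}(U) for each U ∈ τ_Y:
  U = ∅: f^{-1}(U) = ∅ ∈ τ_X ✓.
  U = {G}: f^{-1}(U) = {x4} ∈ τ_X ✓.
  U = {G, H}: f^{-1}(U) = {x1, x2, x3, x4} ∈ τ_X ✓.
Every preimage lies in τ_X, so f IS continuous.


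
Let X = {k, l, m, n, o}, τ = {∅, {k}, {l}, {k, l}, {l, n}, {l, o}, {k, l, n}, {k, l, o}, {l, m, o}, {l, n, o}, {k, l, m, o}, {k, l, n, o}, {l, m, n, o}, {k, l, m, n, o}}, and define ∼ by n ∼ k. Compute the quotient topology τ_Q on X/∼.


X/∼ = {[k=n], [l], [m], [o]}; |τ_Q| = 7.

Equivalence classes: [k=n], [l], [m], [o].
Quotient map π: X → X/∼ sends k ↦ [k=n], l ↦ [l], m ↦ [m], n ↦ [k=n], o ↦ [o].
For each subset V ⊆ X/∼, compute π^{-1}(V) ⊆ X and check whether π^{-1}(V) ∈ τ. V is open in τ_Q iff π^{-1}(V) ∈ τ.
  V = {}: π^{-1}(V) = ∅ ∈ τ ✓.
  V = {[k=n]}: π^{-1}(V) = {k, n} ∉ τ ✗.
  V = {[l]}: π^{-1}(V) = {l} ∈ τ ✓.
  V = {[k=n], [l]}: π^{-1}(V) = {k, l, n} ∈ τ ✓.
  V = {[m]}: π^{-1}(V) = {m} ∉ τ ✗.
  V = {[k=n], [m]}: π^{-1}(V) = {k, m, n} ∉ τ ✗.
  V = {[l], [m]}: π^{-1}(V) = {l, m} ∉ τ ✗.
  V = {[k=n], [l], [m]}: π^{-1}(V) = {k, l, m, n} ∉ τ ✗.
  V = {[o]}: π^{-1}(V) = {o} ∉ τ ✗.
  V = {[k=n], [o]}: π^{-1}(V) = {k, n, o} ∉ τ ✗.
  V = {[l], [o]}: π^{-1}(V) = {l, o} ∈ τ ✓.
  V = {[k=n], [l], [o]}: π^{-1}(V) = {k, l, n, o} ∈ τ ✓.
  V = {[m], [o]}: π^{-1}(V) = {m, o} ∉ τ ✗.
  V = {[k=n], [m], [o]}: π^{-1}(V) = {k, m, n, o} ∉ τ ✗.
  V = {[l], [m], [o]}: π^{-1}(V) = {l, m, o} ∈ τ ✓.
  V = {[k=n], [l], [m], [o]}: π^{-1}(V) = {k, l, m, n, o} ∈ τ ✓.
Open sets in the quotient: τ_Q = {{}, {[l]}, {[k=n], [l]}, {[l], [o]}, {[k=n], [l], [o]}, {[l], [m], [o]}, {[k=n], [l], [m], [o]}} (7 elements).


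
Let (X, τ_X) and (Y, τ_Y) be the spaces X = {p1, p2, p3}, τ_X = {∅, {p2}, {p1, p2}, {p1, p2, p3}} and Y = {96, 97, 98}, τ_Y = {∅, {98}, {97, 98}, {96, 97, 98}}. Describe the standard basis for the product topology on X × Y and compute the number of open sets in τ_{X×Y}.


Basis B = {∅ × ∅, {p2} × {98}, {p1, p2} × {98}, {p2} × {97, 98}, {p1, p2, p3} × {98}, {p2} × {96, 97, 98}, {p1, p2} × {97, 98}, {p1, p2} × {96, 97, 98}, {p1, p2, p3} × {97, 98}, {p1, p2, p3} × {96, 97, 98}}; |τ_{X×Y}| = 20.

Enumerate products U × V with U ∈ τ_X, V ∈ τ_Y (deduplicated):
  ∅ × ∅ = {} (∅)
  {p2} × {98} = {(p2,98)}
  {p1, p2} × {98} = {(p1,98), (p2,98)}
  {p2} × {97, 98} = {(p2,97), (p2,98)}
  {p1, p2, p3} × {98} = {(p1,98), (p2,98), (p3,98)}
  {p2} × {96, 97, 98} = {(p2,96), (p2,97), (p2,98)}
  {p1, p2} × {97, 98} = {(p1,97), (p1,98), (p2,97), (p2,98)}
  {p1, p2} × {96, 97, 98} = {(p1,96), (p1,97), (p1,98), (p2,96), (p2,97), (p2,98)}
  {p1, p2, p3} × {97, 98} = {(p1,97), (p1,98), (p2,97), (p2,98), (p3,97), (p3,98)}
  {p1, p2, p3} × {96, 97, 98} = {(p1,96), (p1,97), (p1,98), (p2,96), (p2,97), (p2,98), (p3,96), (p3,97), (p3,98)}
These 10 distinct sets form the basis B.
Close under arbitrary unions to get τ_{X×Y}; counting gives |τ_{X×Y}| = 20.


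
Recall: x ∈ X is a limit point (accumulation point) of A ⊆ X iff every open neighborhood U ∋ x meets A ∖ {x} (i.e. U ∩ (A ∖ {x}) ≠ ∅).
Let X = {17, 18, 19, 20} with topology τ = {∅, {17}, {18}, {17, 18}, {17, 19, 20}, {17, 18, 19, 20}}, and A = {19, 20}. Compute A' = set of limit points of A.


A' = {19, 20}

For each x ∈ X, list the open sets U ∈ τ with x ∈ U, then check whether U ∩ (A ∖ {x}) ≠ ∅ for every such U.
  x = 17: open {17} ∋ x has {17} ∩ (A ∖ {17}) = ∅, so x is NOT a limit point.
  x = 18: open {18} ∋ x has {18} ∩ (A ∖ {18}) = ∅, so x is NOT a limit point.
  x = 19: opens ∋ x are {17, 19, 20}, {17, 18, 19, 20}; each meets A ∖ {19}, so x IS a limit point.
  x = 20: opens ∋ x are {17, 19, 20}, {17, 18, 19, 20}; each meets A ∖ {20}, so x IS a limit point.
Collecting: A' = {19, 20}.


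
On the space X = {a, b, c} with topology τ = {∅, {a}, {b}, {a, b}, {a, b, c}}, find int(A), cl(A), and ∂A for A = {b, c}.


int(A) = {b}, cl(A) = {b, c}, ∂A = {c}.

Closed sets in (X, τ) are complements of opens:
  closed(X, τ) = {∅, {c}, {a, c}, {b, c}, {a, b, c}}.
int(A) = ⋃ {U ∈ τ : U ⊆ A}. Opens contained in A: ∅, {b}.
Taking the union of these: int(A) = {b}.
cl(A) = ⋂ {C closed : A ⊆ C}. Closed sets containing A: {b, c}, {a, b, c}.
Intersecting these: cl(A) = {b, c}.
∂A = cl(A) ∖ int(A) = {b, c} ∖ {b} = {c}.


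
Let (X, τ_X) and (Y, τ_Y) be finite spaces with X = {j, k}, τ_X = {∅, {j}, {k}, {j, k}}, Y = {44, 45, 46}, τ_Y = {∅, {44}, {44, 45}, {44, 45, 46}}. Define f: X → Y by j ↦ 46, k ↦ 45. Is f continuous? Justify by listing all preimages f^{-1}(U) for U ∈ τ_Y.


f IS continuous.

Compute f^{-1}(U) for each U ∈ τ_Y:
  U = ∅: f^{-1}(U) = ∅ ∈ τ_X ✓.
  U = {44}: f^{-1}(U) = ∅ ∈ τ_X ✓.
  U = {44, 45}: f^{-1}(U) = {k} ∈ τ_X ✓.
  U = {44, 45, 46}: f^{-1}(U) = {j, k} ∈ τ_X ✓.
Every preimage lies in τ_X, so f IS continuous.


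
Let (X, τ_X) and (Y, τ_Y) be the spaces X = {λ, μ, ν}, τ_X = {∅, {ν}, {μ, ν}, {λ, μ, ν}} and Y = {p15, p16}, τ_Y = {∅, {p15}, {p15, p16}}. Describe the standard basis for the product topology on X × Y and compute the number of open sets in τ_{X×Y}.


Basis B = {∅ × ∅, {ν} × {p15}, {μ, ν} × {p15}, {ν} × {p15, p16}, {λ, μ, ν} × {p15}, {μ, ν} × {p15, p16}, {λ, μ, ν} × {p15, p16}}; |τ_{X×Y}| = 10.

Enumerate products U × V with U ∈ τ_X, V ∈ τ_Y (deduplicated):
  ∅ × ∅ = {} (∅)
  {ν} × {p15} = {(ν,p15)}
  {μ, ν} × {p15} = {(μ,p15), (ν,p15)}
  {ν} × {p15, p16} = {(ν,p15), (ν,p16)}
  {λ, μ, ν} × {p15} = {(λ,p15), (μ,p15), (ν,p15)}
  {μ, ν} × {p15, p16} = {(μ,p15), (μ,p16), (ν,p15), (ν,p16)}
  {λ, μ, ν} × {p15, p16} = {(λ,p15), (λ,p16), (μ,p15), (μ,p16), (ν,p15), (ν,p16)}
These 7 distinct sets form the basis B.
Close under arbitrary unions to get τ_{X×Y}; counting gives |τ_{X×Y}| = 10.


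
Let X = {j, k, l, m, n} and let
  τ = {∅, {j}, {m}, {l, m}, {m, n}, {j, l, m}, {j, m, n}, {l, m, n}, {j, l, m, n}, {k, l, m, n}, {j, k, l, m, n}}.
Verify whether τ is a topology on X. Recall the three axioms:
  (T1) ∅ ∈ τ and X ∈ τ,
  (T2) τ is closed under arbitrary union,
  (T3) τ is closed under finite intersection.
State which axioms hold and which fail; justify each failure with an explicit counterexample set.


τ is NOT a topology on X.

Axiom (T1): ∅ ∈ τ? Yes; X ∈ τ? Yes.
Axiom (T2/T3): check pairwise unions and intersections of members of τ.
Counterexample for (T2): {j} ∪ {m} = {j, m} ∉ τ. Therefore τ is NOT a topology.


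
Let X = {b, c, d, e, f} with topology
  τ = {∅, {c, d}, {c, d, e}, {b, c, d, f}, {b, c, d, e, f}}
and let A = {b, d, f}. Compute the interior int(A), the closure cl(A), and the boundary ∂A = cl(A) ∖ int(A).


int(A) = ∅, cl(A) = {b, c, d, e, f}, ∂A = {b, c, d, e, f}.

Closed sets in (X, τ) are complements of opens:
  closed(X, τ) = {∅, {e}, {b, f}, {b, e, f}, {b, c, d, e, f}}.
int(A) = ⋃ {U ∈ τ : U ⊆ A}. Opens contained in A: ∅.
Taking the union of these: int(A) = ∅.
cl(A) = ⋂ {C closed : A ⊆ C}. Closed sets containing A: {b, c, d, e, f}.
Intersecting these: cl(A) = {b, c, d, e, f}.
∂A = cl(A) ∖ int(A) = {b, c, d, e, f} ∖ ∅ = {b, c, d, e, f}.


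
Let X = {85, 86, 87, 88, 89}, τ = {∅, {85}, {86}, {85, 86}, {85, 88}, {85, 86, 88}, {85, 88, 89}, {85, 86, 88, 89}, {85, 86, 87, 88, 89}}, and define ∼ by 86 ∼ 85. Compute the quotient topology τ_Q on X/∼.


X/∼ = {[85=86], [87], [88], [89]}; |τ_Q| = 5.

Equivalence classes: [85=86], [87], [88], [89].
Quotient map π: X → X/∼ sends 85 ↦ [85=86], 86 ↦ [85=86], 87 ↦ [87], 88 ↦ [88], 89 ↦ [89].
For each subset V ⊆ X/∼, compute π^{-1}(V) ⊆ X and check whether π^{-1}(V) ∈ τ. V is open in τ_Q iff π^{-1}(V) ∈ τ.
  V = {}: π^{-1}(V) = ∅ ∈ τ ✓.
  V = {[85=86]}: π^{-1}(V) = {85, 86} ∈ τ ✓.
  V = {[87]}: π^{-1}(V) = {87} ∉ τ ✗.
  V = {[85=86], [87]}: π^{-1}(V) = {85, 86, 87} ∉ τ ✗.
  V = {[88]}: π^{-1}(V) = {88} ∉ τ ✗.
  V = {[85=86], [88]}: π^{-1}(V) = {85, 86, 88} ∈ τ ✓.
  V = {[87], [88]}: π^{-1}(V) = {87, 88} ∉ τ ✗.
  V = {[85=86], [87], [88]}: π^{-1}(V) = {85, 86, 87, 88} ∉ τ ✗.
  V = {[89]}: π^{-1}(V) = {89} ∉ τ ✗.
  V = {[85=86], [89]}: π^{-1}(V) = {85, 86, 89} ∉ τ ✗.
  V = {[87], [89]}: π^{-1}(V) = {87, 89} ∉ τ ✗.
  V = {[85=86], [87], [89]}: π^{-1}(V) = {85, 86, 87, 89} ∉ τ ✗.
  V = {[88], [89]}: π^{-1}(V) = {88, 89} ∉ τ ✗.
  V = {[85=86], [88], [89]}: π^{-1}(V) = {85, 86, 88, 89} ∈ τ ✓.
  V = {[87], [88], [89]}: π^{-1}(V) = {87, 88, 89} ∉ τ ✗.
  V = {[85=86], [87], [88], [89]}: π^{-1}(V) = {85, 86, 87, 88, 89} ∈ τ ✓.
Open sets in the quotient: τ_Q = {{}, {[85=86]}, {[85=86], [88]}, {[85=86], [88], [89]}, {[85=86], [87], [88], [89]}} (5 elements).


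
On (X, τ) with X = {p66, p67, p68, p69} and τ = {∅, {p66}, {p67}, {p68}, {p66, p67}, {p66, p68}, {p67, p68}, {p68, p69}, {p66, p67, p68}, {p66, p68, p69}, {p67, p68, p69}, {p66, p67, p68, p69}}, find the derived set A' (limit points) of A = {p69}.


A' = ∅

For each x ∈ X, list the open sets U ∈ τ with x ∈ U, then check whether U ∩ (A ∖ {x}) ≠ ∅ for every such U.
  x = p66: open {p66} ∋ x has {p66} ∩ (A ∖ {p66}) = ∅, so x is NOT a limit point.
  x = p67: open {p67} ∋ x has {p67} ∩ (A ∖ {p67}) = ∅, so x is NOT a limit point.
  x = p68: open {p68} ∋ x has {p68} ∩ (A ∖ {p68}) = ∅, so x is NOT a limit point.
  x = p69: open {p68, p69} ∋ x has {p68, p69} ∩ (A ∖ {p69}) = ∅, so x is NOT a limit point.
Collecting: A' = ∅.


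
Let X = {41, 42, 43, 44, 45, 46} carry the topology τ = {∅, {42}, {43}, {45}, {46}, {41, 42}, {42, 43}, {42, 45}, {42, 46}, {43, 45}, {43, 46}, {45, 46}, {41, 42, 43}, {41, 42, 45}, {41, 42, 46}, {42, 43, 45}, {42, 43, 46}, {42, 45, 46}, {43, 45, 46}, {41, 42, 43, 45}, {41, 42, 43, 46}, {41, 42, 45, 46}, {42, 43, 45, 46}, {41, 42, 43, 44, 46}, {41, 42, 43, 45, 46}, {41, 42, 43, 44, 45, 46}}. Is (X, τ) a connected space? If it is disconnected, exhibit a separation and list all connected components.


(X, τ) is disconnected; components = [{45}, {41, 42, 43, 44, 46}].

Find clopen sets (U ∈ τ with X ∖ U ∈ τ):
  U = ∅, X ∖ U = {41, 42, 43, 44, 45, 46} — both open, so U is clopen.
  U = {45}, X ∖ U = {41, 42, 43, 44, 46} — both open, so U is clopen.
  U = {41, 42, 43, 44, 46}, X ∖ U = {45} — both open, so U is clopen.
  U = {41, 42, 43, 44, 45, 46}, X ∖ U = ∅ — both open, so U is clopen.
Nontrivial clopen(s) exist: e.g. {41, 42, 43, 44, 46}. So (X, τ) is disconnected.
Compute connected components by grouping points that agree on all clopens:
  component: {45}
  component: {41, 42, 43, 44, 46}


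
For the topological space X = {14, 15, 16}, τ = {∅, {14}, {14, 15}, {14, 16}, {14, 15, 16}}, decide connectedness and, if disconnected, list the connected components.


(X, τ) is connected.

Find clopen sets (U ∈ τ with X ∖ U ∈ τ):
  U = ∅, X ∖ U = {14, 15, 16} — both open, so U is clopen.
  U = {14, 15, 16}, X ∖ U = ∅ — both open, so U is clopen.
Only trivial clopens (∅ and X) exist, so (X, τ) is connected.
Compute connected components by grouping points that agree on all clopens:
  component: {14, 15, 16}


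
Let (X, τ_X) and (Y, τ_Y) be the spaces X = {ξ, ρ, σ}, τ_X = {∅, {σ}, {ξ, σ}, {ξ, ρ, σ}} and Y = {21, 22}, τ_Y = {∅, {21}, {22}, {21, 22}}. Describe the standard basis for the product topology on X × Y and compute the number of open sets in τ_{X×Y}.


Basis B = {∅ × ∅, {σ} × {21}, {σ} × {22}, {ξ, σ} × {21}, {ξ, σ} × {22}, {σ} × {21, 22}, {ξ, ρ, σ} × {21}, {ξ, ρ, σ} × {22}, {ξ, σ} × {21, 22}, {ξ, ρ, σ} × {21, 22}}; |τ_{X×Y}| = 16.

Enumerate products U × V with U ∈ τ_X, V ∈ τ_Y (deduplicated):
  ∅ × ∅ = {} (∅)
  {σ} × {21} = {(σ,21)}
  {σ} × {22} = {(σ,22)}
  {ξ, σ} × {21} = {(ξ,21), (σ,21)}
  {ξ, σ} × {22} = {(ξ,22), (σ,22)}
  {σ} × {21, 22} = {(σ,21), (σ,22)}
  {ξ, ρ, σ} × {21} = {(ξ,21), (ρ,21), (σ,21)}
  {ξ, ρ, σ} × {22} = {(ξ,22), (ρ,22), (σ,22)}
  {ξ, σ} × {21, 22} = {(ξ,21), (ξ,22), (σ,21), (σ,22)}
  {ξ, ρ, σ} × {21, 22} = {(ξ,21), (ξ,22), (ρ,21), (ρ,22), (σ,21), (σ,22)}
These 10 distinct sets form the basis B.
Close under arbitrary unions to get τ_{X×Y}; counting gives |τ_{X×Y}| = 16.


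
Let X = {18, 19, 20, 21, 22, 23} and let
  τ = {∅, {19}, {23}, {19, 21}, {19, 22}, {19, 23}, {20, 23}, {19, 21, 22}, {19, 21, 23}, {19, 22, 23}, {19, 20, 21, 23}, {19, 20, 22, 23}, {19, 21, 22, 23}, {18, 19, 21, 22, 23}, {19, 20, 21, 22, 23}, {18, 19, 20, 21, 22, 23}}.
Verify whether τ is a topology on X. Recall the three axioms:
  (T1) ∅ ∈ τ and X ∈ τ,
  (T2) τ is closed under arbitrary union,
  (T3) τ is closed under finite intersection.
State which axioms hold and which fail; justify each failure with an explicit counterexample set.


τ is NOT a topology on X.

Axiom (T1): ∅ ∈ τ? Yes; X ∈ τ? Yes.
Axiom (T2/T3): check pairwise unions and intersections of members of τ.
Counterexample for (T2): {19} ∪ {20, 23} = {19, 20, 23} ∉ τ. Therefore τ is NOT a topology.


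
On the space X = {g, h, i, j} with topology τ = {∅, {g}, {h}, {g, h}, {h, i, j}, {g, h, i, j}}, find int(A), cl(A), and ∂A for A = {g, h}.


int(A) = {g, h}, cl(A) = {g, h, i, j}, ∂A = {i, j}.

Closed sets in (X, τ) are complements of opens:
  closed(X, τ) = {∅, {g}, {i, j}, {g, i, j}, {h, i, j}, {g, h, i, j}}.
int(A) = ⋃ {U ∈ τ : U ⊆ A}. Opens contained in A: ∅, {g}, {h}, {g, h}.
Taking the union of these: int(A) = {g, h}.
cl(A) = ⋂ {C closed : A ⊆ C}. Closed sets containing A: {g, h, i, j}.
Intersecting these: cl(A) = {g, h, i, j}.
∂A = cl(A) ∖ int(A) = {g, h, i, j} ∖ {g, h} = {i, j}.


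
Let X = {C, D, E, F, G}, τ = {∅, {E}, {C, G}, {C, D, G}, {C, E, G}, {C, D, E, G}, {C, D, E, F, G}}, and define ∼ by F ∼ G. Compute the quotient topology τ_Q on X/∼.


X/∼ = {[C], [D], [E], [F=G]}; |τ_Q| = 3.

Equivalence classes: [C], [D], [E], [F=G].
Quotient map π: X → X/∼ sends C ↦ [C], D ↦ [D], E ↦ [E], F ↦ [F=G], G ↦ [F=G].
For each subset V ⊆ X/∼, compute π^{-1}(V) ⊆ X and check whether π^{-1}(V) ∈ τ. V is open in τ_Q iff π^{-1}(V) ∈ τ.
  V = {}: π^{-1}(V) = ∅ ∈ τ ✓.
  V = {[C]}: π^{-1}(V) = {C} ∉ τ ✗.
  V = {[D]}: π^{-1}(V) = {D} ∉ τ ✗.
  V = {[C], [D]}: π^{-1}(V) = {C, D} ∉ τ ✗.
  V = {[E]}: π^{-1}(V) = {E} ∈ τ ✓.
  V = {[C], [E]}: π^{-1}(V) = {C, E} ∉ τ ✗.
  V = {[D], [E]}: π^{-1}(V) = {D, E} ∉ τ ✗.
  V = {[C], [D], [E]}: π^{-1}(V) = {C, D, E} ∉ τ ✗.
  V = {[F=G]}: π^{-1}(V) = {F, G} ∉ τ ✗.
  V = {[C], [F=G]}: π^{-1}(V) = {C, F, G} ∉ τ ✗.
  V = {[D], [F=G]}: π^{-1}(V) = {D, F, G} ∉ τ ✗.
  V = {[C], [D], [F=G]}: π^{-1}(V) = {C, D, F, G} ∉ τ ✗.
  V = {[E], [F=G]}: π^{-1}(V) = {E, F, G} ∉ τ ✗.
  V = {[C], [E], [F=G]}: π^{-1}(V) = {C, E, F, G} ∉ τ ✗.
  V = {[D], [E], [F=G]}: π^{-1}(V) = {D, E, F, G} ∉ τ ✗.
  V = {[C], [D], [E], [F=G]}: π^{-1}(V) = {C, D, E, F, G} ∈ τ ✓.
Open sets in the quotient: τ_Q = {{}, {[E]}, {[C], [D], [E], [F=G]}} (3 elements).


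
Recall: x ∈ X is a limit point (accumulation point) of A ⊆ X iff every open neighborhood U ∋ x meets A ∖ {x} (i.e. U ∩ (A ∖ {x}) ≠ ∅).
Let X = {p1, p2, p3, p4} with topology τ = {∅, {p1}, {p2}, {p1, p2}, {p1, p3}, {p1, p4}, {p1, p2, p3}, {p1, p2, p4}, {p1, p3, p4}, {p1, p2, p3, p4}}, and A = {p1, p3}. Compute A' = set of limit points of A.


A' = {p3, p4}

For each x ∈ X, list the open sets U ∈ τ with x ∈ U, then check whether U ∩ (A ∖ {x}) ≠ ∅ for every such U.
  x = p1: open {p1} ∋ x has {p1} ∩ (A ∖ {p1}) = ∅, so x is NOT a limit point.
  x = p2: open {p2} ∋ x has {p2} ∩ (A ∖ {p2}) = ∅, so x is NOT a limit point.
  x = p3: opens ∋ x are {p1, p3}, {p1, p2, p3}, {p1, p3, p4}, {p1, p2, p3, p4}; each meets A ∖ {p3}, so x IS a limit point.
  x = p4: opens ∋ x are {p1, p4}, {p1, p2, p4}, {p1, p3, p4}, {p1, p2, p3, p4}; each meets A ∖ {p4}, so x IS a limit point.
Collecting: A' = {p3, p4}.


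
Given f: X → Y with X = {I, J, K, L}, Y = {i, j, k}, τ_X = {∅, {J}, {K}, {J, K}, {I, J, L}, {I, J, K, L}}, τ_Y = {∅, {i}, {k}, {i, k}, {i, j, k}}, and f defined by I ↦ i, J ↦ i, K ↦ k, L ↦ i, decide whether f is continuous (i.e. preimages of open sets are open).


f IS continuous.

Compute f^{-1}(U) for each U ∈ τ_Y:
  U = ∅: f^{-1}(U) = ∅ ∈ τ_X ✓.
  U = {i}: f^{-1}(U) = {I, J, L} ∈ τ_X ✓.
  U = {k}: f^{-1}(U) = {K} ∈ τ_X ✓.
  U = {i, k}: f^{-1}(U) = {I, J, K, L} ∈ τ_X ✓.
  U = {i, j, k}: f^{-1}(U) = {I, J, K, L} ∈ τ_X ✓.
Every preimage lies in τ_X, so f IS continuous.


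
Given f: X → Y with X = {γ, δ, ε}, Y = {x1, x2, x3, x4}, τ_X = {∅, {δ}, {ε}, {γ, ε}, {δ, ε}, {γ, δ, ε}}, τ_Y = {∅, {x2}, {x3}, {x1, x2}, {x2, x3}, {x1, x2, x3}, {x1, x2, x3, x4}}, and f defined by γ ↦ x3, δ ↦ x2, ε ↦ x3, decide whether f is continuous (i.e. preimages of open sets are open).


f IS continuous.

Compute f^{-1}(U) for each U ∈ τ_Y:
  U = ∅: f^{-1}(U) = ∅ ∈ τ_X ✓.
  U = {x2}: f^{-1}(U) = {δ} ∈ τ_X ✓.
  U = {x3}: f^{-1}(U) = {γ, ε} ∈ τ_X ✓.
  U = {x1, x2}: f^{-1}(U) = {δ} ∈ τ_X ✓.
  U = {x2, x3}: f^{-1}(U) = {γ, δ, ε} ∈ τ_X ✓.
  U = {x1, x2, x3}: f^{-1}(U) = {γ, δ, ε} ∈ τ_X ✓.
  U = {x1, x2, x3, x4}: f^{-1}(U) = {γ, δ, ε} ∈ τ_X ✓.
Every preimage lies in τ_X, so f IS continuous.


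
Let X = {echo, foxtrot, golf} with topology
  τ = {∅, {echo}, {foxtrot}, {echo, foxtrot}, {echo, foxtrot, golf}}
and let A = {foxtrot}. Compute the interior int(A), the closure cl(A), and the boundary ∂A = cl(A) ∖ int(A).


int(A) = {foxtrot}, cl(A) = {foxtrot, golf}, ∂A = {golf}.

Closed sets in (X, τ) are complements of opens:
  closed(X, τ) = {∅, {golf}, {echo, golf}, {foxtrot, golf}, {echo, foxtrot, golf}}.
int(A) = ⋃ {U ∈ τ : U ⊆ A}. Opens contained in A: ∅, {foxtrot}.
Taking the union of these: int(A) = {foxtrot}.
cl(A) = ⋂ {C closed : A ⊆ C}. Closed sets containing A: {foxtrot, golf}, {echo, foxtrot, golf}.
Intersecting these: cl(A) = {foxtrot, golf}.
∂A = cl(A) ∖ int(A) = {foxtrot, golf} ∖ {foxtrot} = {golf}.


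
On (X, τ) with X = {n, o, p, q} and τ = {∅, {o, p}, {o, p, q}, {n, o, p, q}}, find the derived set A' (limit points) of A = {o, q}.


A' = {n, p, q}

For each x ∈ X, list the open sets U ∈ τ with x ∈ U, then check whether U ∩ (A ∖ {x}) ≠ ∅ for every such U.
  x = n: opens ∋ x are {n, o, p, q}; each meets A ∖ {n}, so x IS a limit point.
  x = o: open {o, p} ∋ x has {o, p} ∩ (A ∖ {o}) = ∅, so x is NOT a limit point.
  x = p: opens ∋ x are {o, p}, {o, p, q}, {n, o, p, q}; each meets A ∖ {p}, so x IS a limit point.
  x = q: opens ∋ x are {o, p, q}, {n, o, p, q}; each meets A ∖ {q}, so x IS a limit point.
Collecting: A' = {n, p, q}.


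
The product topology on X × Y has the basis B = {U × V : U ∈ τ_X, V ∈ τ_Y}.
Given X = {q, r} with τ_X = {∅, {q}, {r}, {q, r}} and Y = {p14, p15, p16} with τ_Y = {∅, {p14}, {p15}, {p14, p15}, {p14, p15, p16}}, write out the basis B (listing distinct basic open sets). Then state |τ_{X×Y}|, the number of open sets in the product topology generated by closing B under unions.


Basis B = {∅ × ∅, {q} × {p14}, {q} × {p15}, {r} × {p14}, {r} × {p15}, {q} × {p14, p15}, {q, r} × {p14}, {q, r} × {p15}, {r} × {p14, p15}, {q} × {p14, p15, p16}, {r} × {p14, p15, p16}, {q, r} × {p14, p15}, {q, r} × {p14, p15, p16}}; |τ_{X×Y}| = 25.

Enumerate products U × V with U ∈ τ_X, V ∈ τ_Y (deduplicated):
  ∅ × ∅ = {} (∅)
  {q} × {p14} = {(q,p14)}
  {q} × {p15} = {(q,p15)}
  {r} × {p14} = {(r,p14)}
  {r} × {p15} = {(r,p15)}
  {q} × {p14, p15} = {(q,p14), (q,p15)}
  {q, r} × {p14} = {(q,p14), (r,p14)}
  {q, r} × {p15} = {(q,p15), (r,p15)}
  {r} × {p14, p15} = {(r,p14), (r,p15)}
  {q} × {p14, p15, p16} = {(q,p14), (q,p15), (q,p16)}
  {r} × {p14, p15, p16} = {(r,p14), (r,p15), (r,p16)}
  {q, r} × {p14, p15} = {(q,p14), (q,p15), (r,p14), (r,p15)}
  {q, r} × {p14, p15, p16} = {(q,p14), (q,p15), (q,p16), (r,p14), (r,p15), (r,p16)}
These 13 distinct sets form the basis B.
Close under arbitrary unions to get τ_{X×Y}; counting gives |τ_{X×Y}| = 25.


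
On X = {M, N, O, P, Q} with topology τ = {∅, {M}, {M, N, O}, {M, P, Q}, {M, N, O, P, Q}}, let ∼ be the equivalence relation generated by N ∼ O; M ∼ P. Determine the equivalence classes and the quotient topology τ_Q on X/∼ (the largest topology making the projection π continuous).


X/∼ = {[M=P], [N=O], [Q]}; |τ_Q| = 3.

Equivalence classes: [M=P], [N=O], [Q].
Quotient map π: X → X/∼ sends M ↦ [M=P], N ↦ [N=O], O ↦ [N=O], P ↦ [M=P], Q ↦ [Q].
For each subset V ⊆ X/∼, compute π^{-1}(V) ⊆ X and check whether π^{-1}(V) ∈ τ. V is open in τ_Q iff π^{-1}(V) ∈ τ.
  V = {}: π^{-1}(V) = ∅ ∈ τ ✓.
  V = {[M=P]}: π^{-1}(V) = {M, P} ∉ τ ✗.
  V = {[N=O]}: π^{-1}(V) = {N, O} ∉ τ ✗.
  V = {[M=P], [N=O]}: π^{-1}(V) = {M, N, O, P} ∉ τ ✗.
  V = {[Q]}: π^{-1}(V) = {Q} ∉ τ ✗.
  V = {[M=P], [Q]}: π^{-1}(V) = {M, P, Q} ∈ τ ✓.
  V = {[N=O], [Q]}: π^{-1}(V) = {N, O, Q} ∉ τ ✗.
  V = {[M=P], [N=O], [Q]}: π^{-1}(V) = {M, N, O, P, Q} ∈ τ ✓.
Open sets in the quotient: τ_Q = {{}, {[M=P], [Q]}, {[M=P], [N=O], [Q]}} (3 elements).
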